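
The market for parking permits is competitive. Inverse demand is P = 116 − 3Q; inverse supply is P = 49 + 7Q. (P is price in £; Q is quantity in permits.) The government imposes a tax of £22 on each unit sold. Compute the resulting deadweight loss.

£24.20

Competitive equilibrium: 116 − 3Q = 49 + 7Q → Q* = 6.7, P* = 95.9.
With the tax, the buyer price exceeds the seller price by 22: (116 − 3Q) − (49 + 7Q) = 22 → Q' = 4.5.
ΔQ = 6.7 − 4.5 = 2.2; the wedge equals the tax, 22.
DWL = ½ × 2.2 × 22 = £24.20.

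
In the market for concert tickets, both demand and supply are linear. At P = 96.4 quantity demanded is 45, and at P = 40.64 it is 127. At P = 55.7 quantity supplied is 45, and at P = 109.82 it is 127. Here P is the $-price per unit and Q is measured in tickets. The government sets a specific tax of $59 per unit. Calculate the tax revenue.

Demand slope = (40.64 − 96.4)/(127 − 45) = −0.68, so P = 127 − 0.68Q.
Supply slope = (109.82 − 55.7)/(127 − 45) = 0.66, so P = 26 + 0.66Q.
Competitive equilibrium: 127 − 0.68Q = 26 + 0.66Q → Q* = 75.3731, P* = 75.7463.
With the tax, the buyer price exceeds the seller price by 59: (127 − 0.68Q) − (26 + 0.66Q) = 59 → Q' = 31.3433.
Tax revenue = 59 × 31.3433 = $1849.25.

$1849.25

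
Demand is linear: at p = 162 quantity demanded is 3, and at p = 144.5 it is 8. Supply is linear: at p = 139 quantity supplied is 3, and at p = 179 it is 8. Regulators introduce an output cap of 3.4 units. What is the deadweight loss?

14.72

Demand slope = (144.5 − 162)/(8 − 3) = −3.5, so p = 172.5 − 3.5q.
Supply slope = (179 − 139)/(8 − 3) = 8, so p = 115 + 8q.
Competitive equilibrium: 172.5 − 3.5q = 115 + 8q → q* = 5, p* = 155.
At q = 3.4: demand price = 172.5 − 3.5·3.4 = 160.6; supply price = 115 + 8·3.4 = 142.2.
Δq = 5 − 3.4 = 1.6; wedge = 160.6 − 142.2 = 18.4.
DWL = ½ × 1.6 × 18.4 = 14.72.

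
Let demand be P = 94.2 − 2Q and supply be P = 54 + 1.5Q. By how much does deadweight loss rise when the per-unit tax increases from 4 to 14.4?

27.34

Competitive equilibrium: 94.2 − 2Q = 54 + 1.5Q → Q* = 11.4857, P* = 71.2286.
For a per-unit tax t: ΔQ = t/3.5, so DWL = ½·t·(t/3.5) = t²/7.
At t = 4: DWL = 2.286. At t = 14.4: DWL = 29.623.
Increase = 29.623 − 2.286 = 27.34.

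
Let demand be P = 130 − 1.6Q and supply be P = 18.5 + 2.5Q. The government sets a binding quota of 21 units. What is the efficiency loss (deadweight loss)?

Competitive equilibrium: 130 − 1.6Q = 18.5 + 2.5Q → Q* = 27.1951, P* = 86.4878.
At Q = 21: demand price = 130 − 1.6·21 = 96.4; supply price = 18.5 + 2.5·21 = 71.
ΔQ = 27.1951 − 21 = 6.1951; wedge = 96.4 − 71 = 25.4.
Deadweight loss = ½ × 6.1951 × 25.4 = 78.68.

78.68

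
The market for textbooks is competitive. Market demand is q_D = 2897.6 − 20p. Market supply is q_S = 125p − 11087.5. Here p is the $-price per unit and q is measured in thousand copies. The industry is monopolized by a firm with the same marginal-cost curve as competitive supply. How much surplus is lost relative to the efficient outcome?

$5831.74 thousand

In inverse form: demand p = 144.88 − 0.05q, supply p = 88.7 + 0.008q.
Competitive equilibrium: 144.88 − 0.05q = 88.7 + 0.008q → q* = 968.62069, p* = 96.44897.
Marginal revenue: MR = 144.88 − 0.1q. Set MR = MC: 144.88 − 0.1q = 88.7 + 0.008q → q_m = 520.18519.
Price p_m = 144.88 − 0.05·520.18519 = 118.87074; MC(q_m) = 88.7 + 0.008·520.18519 = 92.86148.
Competitive q* = 968.62069, so Δq = 448.4355; wedge = 118.87074 − 92.86148 = 26.00926.
DWL = ½ × 448.4355 × 26.00926 = $5831.74 thousand.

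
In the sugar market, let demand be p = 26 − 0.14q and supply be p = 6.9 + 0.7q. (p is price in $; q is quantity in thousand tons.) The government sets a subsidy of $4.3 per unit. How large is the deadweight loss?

$11.01 thousand

Competitive equilibrium: 26 − 0.14q = 6.9 + 0.7q → q* = 22.7381, p* = 22.8167.
The subsidy lowers effective supply by 4.3: p = 2.6 + 0.7q.
New quantity: 26 − 0.14q = 2.6 + 0.7q → q' = 27.8571.
Overproduction Δq = 27.8571 − 22.7381 = 5.119; wedge = subsidy = 4.3.
DWL = ½ × 5.119 × 4.3 = $11.01 thousand.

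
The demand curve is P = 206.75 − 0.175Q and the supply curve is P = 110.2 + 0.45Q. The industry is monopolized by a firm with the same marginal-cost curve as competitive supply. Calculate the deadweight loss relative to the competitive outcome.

Competitive equilibrium: 206.75 − 0.175Q = 110.2 + 0.45Q → Q* = 154.48, P* = 179.716.
Marginal revenue: MR = 206.75 − 0.35Q. Set MR = MC: 206.75 − 0.35Q = 110.2 + 0.45Q → Q_m = 120.6875.
Price P_m = 206.75 − 0.175·120.6875 = 185.6297; MC(Q_m) = 110.2 + 0.45·120.6875 = 164.5094.
Competitive Q* = 154.48, so ΔQ = 33.7925; wedge = 185.6297 − 164.5094 = 21.1203.
The triangle = ½ × 33.7925 × 21.1203 = 356.85.

356.85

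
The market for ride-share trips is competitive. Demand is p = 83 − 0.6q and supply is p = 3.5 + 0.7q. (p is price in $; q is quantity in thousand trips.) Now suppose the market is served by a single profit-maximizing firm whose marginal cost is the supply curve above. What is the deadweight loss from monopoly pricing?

Competitive equilibrium: 83 − 0.6q = 3.5 + 0.7q → q* = 61.1538, p* = 46.3077.
Marginal revenue: MR = 83 − 1.2q. Set MR = MC: 83 − 1.2q = 3.5 + 0.7q → q_m = 41.8421.
Price p_m = 83 − 0.6·41.8421 = 57.8947; MC(q_m) = 3.5 + 0.7·41.8421 = 32.7895.
Competitive q* = 61.1538, so Δq = 19.3117; wedge = 57.8947 − 32.7895 = 25.1052.
The triangle = ½ × 19.3117 × 25.1052 = $242.41 thousand.

$242.41 thousand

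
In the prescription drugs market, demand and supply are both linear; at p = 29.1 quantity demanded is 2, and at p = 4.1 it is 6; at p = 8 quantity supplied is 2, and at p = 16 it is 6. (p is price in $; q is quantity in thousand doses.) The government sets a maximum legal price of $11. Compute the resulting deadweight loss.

$4.61 thousand

Demand slope = (4.1 − 29.1)/(6 − 2) = −6.25, so p = 41.6 − 6.25q.
Supply slope = (16 − 8)/(6 − 2) = 2, so p = 4 + 2q.
Competitive equilibrium: 41.6 − 6.25q = 4 + 2q → q* = 4.5576, p* = 13.1152.
At the ceiling p = 11, quantity supplied = (11 − 4)/2 = 3.5.
Willingness to pay at q' = 3.5: 41.6 − 6.25·3.5 = 19.725.
Δq = 4.5576 − 3.5 = 1.0576; wedge = 19.725 − 11 = 8.725.
Deadweight loss = ½ × 1.0576 × 8.725 = $4.61 thousand.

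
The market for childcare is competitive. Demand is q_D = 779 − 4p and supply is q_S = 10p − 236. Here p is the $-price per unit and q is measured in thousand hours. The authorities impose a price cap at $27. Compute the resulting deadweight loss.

In inverse form: demand p = 194.75 − 0.25q, supply p = 23.6 + 0.1q.
Competitive equilibrium: 194.75 − 0.25q = 23.6 + 0.1q → q* = 489, p* = 72.5.
At the ceiling p = 27, quantity supplied = (27 − 23.6)/0.1 = 34.
Willingness to pay at q' = 34: 194.75 − 0.25·34 = 186.25.
Δq = 489 − 34 = 455; wedge = 186.25 − 27 = 159.25.
The triangle = ½ × 455 × 159.25 = $36229.375 thousand.

$36229.375 thousand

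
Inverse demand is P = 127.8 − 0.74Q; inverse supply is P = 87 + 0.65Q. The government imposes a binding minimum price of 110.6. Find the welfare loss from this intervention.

25.94

Competitive equilibrium: 127.8 − 0.74Q = 87 + 0.65Q → Q* = 29.3525, P* = 106.0791.
At the floor P = 110.6, quantity demanded = (127.8 − 110.6)/0.74 = 23.2432.
Sellers' marginal cost at Q' = 23.2432: 87 + 0.65·23.2432 = 102.1081.
ΔQ = 29.3525 − 23.2432 = 6.1093; wedge = 110.6 − 102.1081 = 8.4919.
The triangle = ½ × 6.1093 × 8.4919 = 25.94.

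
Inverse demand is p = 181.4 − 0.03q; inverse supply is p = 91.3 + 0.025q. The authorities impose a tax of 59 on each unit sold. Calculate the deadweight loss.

31645.45

Competitive equilibrium: 181.4 − 0.03q = 91.3 + 0.025q → q* = 1638.18182, p* = 132.25455.
With the tax, the buyer price exceeds the seller price by 59: (181.4 − 0.03q) − (91.3 + 0.025q) = 59 → q' = 565.45455.
Δq = 1638.18182 − 565.45455 = 1072.72727; the wedge equals the tax, 59.
The triangle = ½ × 1072.72727 × 59 = 31645.45.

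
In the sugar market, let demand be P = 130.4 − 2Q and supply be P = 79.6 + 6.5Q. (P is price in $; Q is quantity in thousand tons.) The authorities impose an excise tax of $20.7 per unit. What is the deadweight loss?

Competitive equilibrium: 130.4 − 2Q = 79.6 + 6.5Q → Q* = 5.9765, P* = 118.4471.
With the tax, the buyer price exceeds the seller price by 20.7: (130.4 − 2Q) − (79.6 + 6.5Q) = 20.7 → Q' = 3.5412.
ΔQ = 5.9765 − 3.5412 = 2.4353; the wedge equals the tax, 20.7.
Welfare loss = ½ × 2.4353 × 20.7 = $25.21 thousand.

$25.21 thousand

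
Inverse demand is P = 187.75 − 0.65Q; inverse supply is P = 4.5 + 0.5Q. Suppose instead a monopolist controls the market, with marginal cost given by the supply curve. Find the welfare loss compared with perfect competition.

1903.89

Competitive equilibrium: 187.75 − 0.65Q = 4.5 + 0.5Q → Q* = 159.3478, P* = 84.1739.
Marginal revenue: MR = 187.75 − 1.3Q. Set MR = MC: 187.75 − 1.3Q = 4.5 + 0.5Q → Q_m = 101.8056.
Price P_m = 187.75 − 0.65·101.8056 = 121.5764; MC(Q_m) = 4.5 + 0.5·101.8056 = 55.4028.
Competitive Q* = 159.3478, so ΔQ = 57.5422; wedge = 121.5764 − 55.4028 = 66.1736.
Welfare loss = ½ × 57.5422 × 66.1736 = 1903.89.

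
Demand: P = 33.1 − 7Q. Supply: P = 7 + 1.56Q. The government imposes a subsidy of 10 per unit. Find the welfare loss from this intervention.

Competitive equilibrium: 33.1 − 7Q = 7 + 1.56Q → Q* = 3.0491, P* = 11.7565.
The subsidy lowers effective supply by 10: P = 1.56Q − 3.
New quantity: 33.1 − 7Q = 1.56Q − 3 → Q' = 4.2173.
Overproduction ΔQ = 4.2173 − 3.0491 = 1.1682; wedge = subsidy = 10.
Deadweight loss = ½ × 1.1682 × 10 = 5.84.

5.84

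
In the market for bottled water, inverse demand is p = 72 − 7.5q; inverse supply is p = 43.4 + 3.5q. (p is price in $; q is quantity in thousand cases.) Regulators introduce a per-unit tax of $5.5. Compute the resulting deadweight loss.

Competitive equilibrium: 72 − 7.5q = 43.4 + 3.5q → q* = 2.6, p* = 52.5.
With the tax, the buyer price exceeds the seller price by 5.5: (72 − 7.5q) − (43.4 + 3.5q) = 5.5 → q' = 2.1.
Δq = 2.6 − 2.1 = 0.5; the wedge equals the tax, 5.5.
The triangle = ½ × 0.5 × 5.5 = $1.375 thousand.

$1.375 thousand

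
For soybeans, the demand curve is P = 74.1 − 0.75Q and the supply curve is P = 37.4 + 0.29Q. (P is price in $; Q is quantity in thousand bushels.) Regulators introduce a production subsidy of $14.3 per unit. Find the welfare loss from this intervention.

Competitive equilibrium: 74.1 − 0.75Q = 37.4 + 0.29Q → Q* = 35.2885, P* = 47.6337.
The subsidy lowers effective supply by 14.3: P = 23.1 + 0.29Q.
New quantity: 74.1 − 0.75Q = 23.1 + 0.29Q → Q' = 49.0385.
Overproduction ΔQ = 49.0385 − 35.2885 = 13.75; wedge = subsidy = 14.3.
DWL = ½ × 13.75 × 14.3 = $98.31 thousand.

$98.31 thousand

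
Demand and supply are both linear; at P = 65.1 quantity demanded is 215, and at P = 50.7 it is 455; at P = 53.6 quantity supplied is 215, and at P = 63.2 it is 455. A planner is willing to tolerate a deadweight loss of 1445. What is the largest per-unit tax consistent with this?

Demand slope = (50.7 − 65.1)/(455 − 215) = −0.06, so P = 78 − 0.06Q.
Supply slope = (63.2 − 53.6)/(455 − 215) = 0.04, so P = 45 + 0.04Q.
Competitive equilibrium: 78 − 0.06Q = 45 + 0.04Q → Q* = 330, P* = 58.2.
A tax t gives ΔQ = t/0.1 and wedge t, so DWL = t²/0.2.
t²/0.2 = 1445 → t² = 289 → t = 17.

17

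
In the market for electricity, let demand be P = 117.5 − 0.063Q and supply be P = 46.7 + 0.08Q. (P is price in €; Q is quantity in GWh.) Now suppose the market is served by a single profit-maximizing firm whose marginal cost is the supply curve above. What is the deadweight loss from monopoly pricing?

Competitive equilibrium: 117.5 − 0.063Q = 46.7 + 0.08Q → Q* = 495.1049, P* = 86.3084.
Marginal revenue: MR = 117.5 − 0.126Q. Set MR = MC: 117.5 − 0.126Q = 46.7 + 0.08Q → Q_m = 343.6893.
Price P_m = 117.5 − 0.063·343.6893 = 95.8476; MC(Q_m) = 46.7 + 0.08·343.6893 = 74.1951.
Competitive Q* = 495.1049, so ΔQ = 151.4156; wedge = 95.8476 − 74.1951 = 21.6525.
DWL = ½ × 151.4156 × 21.6525 = €1639.26.

€1639.26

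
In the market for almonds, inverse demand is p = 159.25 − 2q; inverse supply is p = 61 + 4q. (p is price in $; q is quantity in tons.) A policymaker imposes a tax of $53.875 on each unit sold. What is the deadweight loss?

Competitive equilibrium: 159.25 − 2q = 61 + 4q → q* = 16.375, p* = 126.5.
With the tax, the buyer price exceeds the seller price by 53.875: (159.25 − 2q) − (61 + 4q) = 53.875 → q' = 7.3958.
Δq = 16.375 − 7.3958 = 8.9792; the wedge equals the tax, 53.875.
Welfare loss = ½ × 8.9792 × 53.875 = $241.88.

$241.88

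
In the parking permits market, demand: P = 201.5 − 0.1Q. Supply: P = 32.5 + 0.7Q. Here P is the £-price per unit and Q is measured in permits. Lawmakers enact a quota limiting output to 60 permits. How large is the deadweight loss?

Competitive equilibrium: 201.5 − 0.1Q = 32.5 + 0.7Q → Q* = 211.25, P* = 180.375.
At Q = 60: demand price = 201.5 − 0.1·60 = 195.5; supply price = 32.5 + 0.7·60 = 74.5.
ΔQ = 211.25 − 60 = 151.25; wedge = 195.5 − 74.5 = 121.
Deadweight loss = ½ × 151.25 × 121 = £9150.625.

£9150.625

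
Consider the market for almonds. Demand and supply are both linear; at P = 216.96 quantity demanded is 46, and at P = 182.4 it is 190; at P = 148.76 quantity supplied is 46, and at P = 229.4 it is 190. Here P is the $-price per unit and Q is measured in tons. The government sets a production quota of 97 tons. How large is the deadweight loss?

$469.225

Demand slope = (182.4 − 216.96)/(190 − 46) = −0.24, so P = 228 − 0.24Q.
Supply slope = (229.4 − 148.76)/(190 − 46) = 0.56, so P = 123 + 0.56Q.
Competitive equilibrium: 228 − 0.24Q = 123 + 0.56Q → Q* = 131.25, P* = 196.5.
At Q = 97: demand price = 228 − 0.24·97 = 204.72; supply price = 123 + 0.56·97 = 177.32.
ΔQ = 131.25 − 97 = 34.25; wedge = 204.72 − 177.32 = 27.4.
Welfare loss = ½ × 34.25 × 27.4 = $469.225.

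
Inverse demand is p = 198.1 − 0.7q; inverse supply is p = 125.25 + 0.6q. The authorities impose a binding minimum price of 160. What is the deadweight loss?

1.68

Competitive equilibrium: 198.1 − 0.7q = 125.25 + 0.6q → q* = 56.0385, p* = 158.8731.
At the floor p = 160, quantity demanded = (198.1 − 160)/0.7 = 54.4286.
Sellers' marginal cost at q' = 54.4286: 125.25 + 0.6·54.4286 = 157.9072.
Δq = 56.0385 − 54.4286 = 1.6099; wedge = 160 − 157.9072 = 2.0928.
DWL = ½ × 1.6099 × 2.0928 = 1.68.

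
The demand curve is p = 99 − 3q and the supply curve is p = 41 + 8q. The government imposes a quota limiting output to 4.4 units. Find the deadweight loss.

4.19

Competitive equilibrium: 99 − 3q = 41 + 8q → q* = 5.2727, p* = 83.1818.
At q = 4.4: demand price = 99 − 3·4.4 = 85.8; supply price = 41 + 8·4.4 = 76.2.
Δq = 5.2727 − 4.4 = 0.8727; wedge = 85.8 − 76.2 = 9.6.
Deadweight loss = ½ × 0.8727 × 9.6 = 4.19.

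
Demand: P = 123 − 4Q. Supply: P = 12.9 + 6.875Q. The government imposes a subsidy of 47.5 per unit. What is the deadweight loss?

103.74

Competitive equilibrium: 123 − 4Q = 12.9 + 6.875Q → Q* = 10.1241, P* = 82.5034.
The subsidy lowers effective supply by 47.5: P = 6.875Q − 34.6.
New quantity: 123 − 4Q = 6.875Q − 34.6 → Q' = 14.492.
Overproduction ΔQ = 14.492 − 10.1241 = 4.3679; wedge = subsidy = 47.5.
DWL = ½ × 4.3679 × 47.5 = 103.74.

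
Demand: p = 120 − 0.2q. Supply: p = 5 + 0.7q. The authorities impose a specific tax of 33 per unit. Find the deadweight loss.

Competitive equilibrium: 120 − 0.2q = 5 + 0.7q → q* = 127.7778, p* = 94.4444.
With the tax, the buyer price exceeds the seller price by 33: (120 − 0.2q) − (5 + 0.7q) = 33 → q' = 91.1111.
Δq = 127.7778 − 91.1111 = 36.6667; the wedge equals the tax, 33.
The triangle = ½ × 36.6667 × 33 = 605.

605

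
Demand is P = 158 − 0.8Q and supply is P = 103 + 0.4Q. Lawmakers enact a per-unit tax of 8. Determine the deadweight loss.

26.67

Competitive equilibrium: 158 − 0.8Q = 103 + 0.4Q → Q* = 45.8333, P* = 121.3333.
With the tax, the buyer price exceeds the seller price by 8: (158 − 0.8Q) − (103 + 0.4Q) = 8 → Q' = 39.1667.
ΔQ = 45.8333 − 39.1667 = 6.6666; the wedge equals the tax, 8.
Welfare loss = ½ × 6.6666 × 8 = 26.67.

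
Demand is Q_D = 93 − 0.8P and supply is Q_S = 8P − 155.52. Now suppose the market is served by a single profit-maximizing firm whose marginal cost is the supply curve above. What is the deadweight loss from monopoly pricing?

In inverse form: demand P = 116.25 − 1.25Q, supply P = 19.44 + 0.125Q.
Competitive equilibrium: 116.25 − 1.25Q = 19.44 + 0.125Q → Q* = 70.4073, P* = 28.2409.
Marginal revenue: MR = 116.25 − 2.5Q. Set MR = MC: 116.25 − 2.5Q = 19.44 + 0.125Q → Q_m = 36.88.
Price P_m = 116.25 − 1.25·36.88 = 70.15; MC(Q_m) = 19.44 + 0.125·36.88 = 24.05.
Competitive Q* = 70.4073, so ΔQ = 33.5273; wedge = 70.15 − 24.05 = 46.1.
The triangle = ½ × 33.5273 × 46.1 = 772.80.

772.80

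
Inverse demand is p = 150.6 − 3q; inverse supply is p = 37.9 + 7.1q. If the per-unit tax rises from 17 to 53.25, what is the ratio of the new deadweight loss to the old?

9.812

Competitive equilibrium: 150.6 − 3q = 37.9 + 7.1q → q* = 11.1584, p* = 117.1248.
For a per-unit tax t: Δq = t/10.1, so DWL = ½·t·(t/10.1) = t²/20.2.
At t = 17: DWL = 14.307. At t = 53.25: DWL = 140.374.
Ratio = (53.25/17)² = 9.812.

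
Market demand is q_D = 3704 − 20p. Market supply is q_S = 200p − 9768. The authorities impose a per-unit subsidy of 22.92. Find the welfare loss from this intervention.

4775.69

In inverse form: demand p = 185.2 − 0.05q, supply p = 48.84 + 0.005q.
Competitive equilibrium: 185.2 − 0.05q = 48.84 + 0.005q → q* = 2479.2727, p* = 61.2364.
The subsidy lowers effective supply by 22.92: p = 25.92 + 0.005q.
New quantity: 185.2 − 0.05q = 25.92 + 0.005q → q' = 2896.
Overproduction Δq = 2896 − 2479.2727 = 416.7273; wedge = subsidy = 22.92.
Deadweight loss = ½ × 416.7273 × 22.92 = 4775.69.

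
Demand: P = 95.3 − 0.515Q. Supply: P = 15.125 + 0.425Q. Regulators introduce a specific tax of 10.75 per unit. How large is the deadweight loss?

Competitive equilibrium: 95.3 − 0.515Q = 15.125 + 0.425Q → Q* = 85.2926, P* = 51.3743.
With the tax, the buyer price exceeds the seller price by 10.75: (95.3 − 0.515Q) − (15.125 + 0.425Q) = 10.75 → Q' = 73.8564.
ΔQ = 85.2926 − 73.8564 = 11.4362; the wedge equals the tax, 10.75.
Deadweight loss = ½ × 11.4362 × 10.75 = 61.47.

61.47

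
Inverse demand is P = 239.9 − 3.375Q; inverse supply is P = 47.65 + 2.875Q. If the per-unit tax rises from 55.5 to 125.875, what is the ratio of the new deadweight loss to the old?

Competitive equilibrium: 239.9 − 3.375Q = 47.65 + 2.875Q → Q* = 30.76, P* = 136.085.
For a per-unit tax t: ΔQ = t/6.25, so DWL = ½·t·(t/6.25) = t²/12.5.
At t = 55.5: DWL = 246.42. At t = 125.875: DWL = 1267.561.
Ratio = (125.875/55.5)² = 5.144.

5.144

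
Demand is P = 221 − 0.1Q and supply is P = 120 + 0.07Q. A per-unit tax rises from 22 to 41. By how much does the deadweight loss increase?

3520.59

Competitive equilibrium: 221 − 0.1Q = 120 + 0.07Q → Q* = 594.1176, P* = 161.5882.
For a per-unit tax t: ΔQ = t/0.17, so DWL = ½·t·(t/0.17) = t²/0.34.
At t = 22: DWL = 1423.529. At t = 41: DWL = 4944.118.
Increase = 4944.118 − 1423.529 = 3520.59.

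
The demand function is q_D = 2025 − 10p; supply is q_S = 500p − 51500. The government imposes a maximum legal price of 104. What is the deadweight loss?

In inverse form: demand p = 202.5 − 0.1q, supply p = 103 + 0.002q.
Competitive equilibrium: 202.5 − 0.1q = 103 + 0.002q → q* = 975.4902, p* = 104.951.
At the ceiling p = 104, quantity supplied = (104 − 103)/0.002 = 500.
Willingness to pay at q' = 500: 202.5 − 0.1·500 = 152.5.
Δq = 975.4902 − 500 = 475.4902; wedge = 152.5 − 104 = 48.5.
Deadweight loss = ½ × 475.4902 × 48.5 = 11530.64.

11530.64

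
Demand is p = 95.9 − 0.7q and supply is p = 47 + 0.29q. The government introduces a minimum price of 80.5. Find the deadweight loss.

371.46

Competitive equilibrium: 95.9 − 0.7q = 47 + 0.29q → q* = 49.3939, p* = 61.3242.
At the floor p = 80.5, quantity demanded = (95.9 − 80.5)/0.7 = 22.
Sellers' marginal cost at q' = 22: 47 + 0.29·22 = 53.38.
Δq = 49.3939 − 22 = 27.3939; wedge = 80.5 − 53.38 = 27.12.
DWL = ½ × 27.3939 × 27.12 = 371.46.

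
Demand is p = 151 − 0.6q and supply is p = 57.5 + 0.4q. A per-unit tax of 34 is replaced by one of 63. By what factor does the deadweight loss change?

Competitive equilibrium: 151 − 0.6q = 57.5 + 0.4q → q* = 93.5, p* = 94.9.
For a per-unit tax t: Δq = t/1, so DWL = ½·t·(t/1) = t²/2.
At t = 34: DWL = 578. At t = 63: DWL = 1984.5.
Ratio = (63/34)² = 3.433.

3.433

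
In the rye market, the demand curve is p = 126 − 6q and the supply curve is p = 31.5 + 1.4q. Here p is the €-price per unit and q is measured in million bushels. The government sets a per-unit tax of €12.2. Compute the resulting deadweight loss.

€10.06 million

Competitive equilibrium: 126 − 6q = 31.5 + 1.4q → q* = 12.7703, p* = 49.3784.
With the tax, the buyer price exceeds the seller price by 12.2: (126 − 6q) − (31.5 + 1.4q) = 12.2 → q' = 11.1216.
Δq = 12.7703 − 11.1216 = 1.6487; the wedge equals the tax, 12.2.
Deadweight loss = ½ × 1.6487 × 12.2 = €10.06 million.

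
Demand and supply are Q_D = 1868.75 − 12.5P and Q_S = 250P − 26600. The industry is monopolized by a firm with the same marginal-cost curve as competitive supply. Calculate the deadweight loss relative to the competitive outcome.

In inverse form: demand P = 149.5 − 0.08Q, supply P = 106.4 + 0.004Q.
Competitive equilibrium: 149.5 − 0.08Q = 106.4 + 0.004Q → Q* = 513.0952, P* = 108.4524.
Marginal revenue: MR = 149.5 − 0.16Q. Set MR = MC: 149.5 − 0.16Q = 106.4 + 0.004Q → Q_m = 262.8049.
Price P_m = 149.5 − 0.08·262.8049 = 128.4756; MC(Q_m) = 106.4 + 0.004·262.8049 = 107.4512.
Competitive Q* = 513.0952, so ΔQ = 250.2903; wedge = 128.4756 − 107.4512 = 21.0244.
DWL = ½ × 250.2903 × 21.0244 = 2631.10.

2631.10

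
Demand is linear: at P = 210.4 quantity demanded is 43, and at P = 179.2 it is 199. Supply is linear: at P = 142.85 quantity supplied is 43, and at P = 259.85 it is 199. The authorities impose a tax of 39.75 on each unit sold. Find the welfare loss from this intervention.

831.61

Demand slope = (179.2 − 210.4)/(199 − 43) = −0.2, so P = 219 − 0.2Q.
Supply slope = (259.85 − 142.85)/(199 − 43) = 0.75, so P = 110.6 + 0.75Q.
Competitive equilibrium: 219 − 0.2Q = 110.6 + 0.75Q → Q* = 114.1053, P* = 196.1789.
With the tax, the buyer price exceeds the seller price by 39.75: (219 − 0.2Q) − (110.6 + 0.75Q) = 39.75 → Q' = 72.2632.
ΔQ = 114.1053 − 72.2632 = 41.8421; the wedge equals the tax, 39.75.
The triangle = ½ × 41.8421 × 39.75 = 831.61.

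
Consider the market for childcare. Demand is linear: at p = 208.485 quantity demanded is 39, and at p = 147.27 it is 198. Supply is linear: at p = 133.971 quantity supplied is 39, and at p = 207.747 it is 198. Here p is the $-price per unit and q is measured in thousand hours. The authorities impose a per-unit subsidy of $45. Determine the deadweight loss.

Demand slope = (147.27 − 208.485)/(198 − 39) = −0.385, so p = 223.5 − 0.385q.
Supply slope = (207.747 − 133.971)/(198 − 39) = 0.464, so p = 115.875 + 0.464q.
Competitive equilibrium: 223.5 − 0.385q = 115.875 + 0.464q → q* = 126.7668, p* = 174.6948.
The subsidy lowers effective supply by 45: p = 70.875 + 0.464q.
New quantity: 223.5 − 0.385q = 70.875 + 0.464q → q' = 179.7703.
Overproduction Δq = 179.7703 − 126.7668 = 53.0035; wedge = subsidy = 45.
Deadweight loss = ½ × 53.0035 × 45 = $1192.58 thousand.

$1192.58 thousand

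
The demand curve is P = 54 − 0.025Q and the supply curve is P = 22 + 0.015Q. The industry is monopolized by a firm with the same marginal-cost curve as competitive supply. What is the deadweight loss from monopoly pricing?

Competitive equilibrium: 54 − 0.025Q = 22 + 0.015Q → Q* = 800, P* = 34.
Marginal revenue: MR = 54 − 0.05Q. Set MR = MC: 54 − 0.05Q = 22 + 0.015Q → Q_m = 492.3077.
Price P_m = 54 − 0.025·492.3077 = 41.6923; MC(Q_m) = 22 + 0.015·492.3077 = 29.3846.
Competitive Q* = 800, so ΔQ = 307.6923; wedge = 41.6923 − 29.3846 = 12.3077.
DWL = ½ × 307.6923 × 12.3077 = 1893.49.

1893.49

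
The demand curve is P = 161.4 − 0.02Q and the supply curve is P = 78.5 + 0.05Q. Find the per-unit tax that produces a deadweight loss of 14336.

Competitive equilibrium: 161.4 − 0.02Q = 78.5 + 0.05Q → Q* = 1184.2857, P* = 137.7143.
A tax t gives ΔQ = t/0.07 and wedge t, so DWL = t²/0.14.
t²/0.14 = 14336 → t² = 2007.04 → t = 44.8.

44.8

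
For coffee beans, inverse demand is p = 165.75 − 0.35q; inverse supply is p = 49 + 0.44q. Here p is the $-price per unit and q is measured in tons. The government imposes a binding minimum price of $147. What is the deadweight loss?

Competitive equilibrium: 165.75 − 0.35q = 49 + 0.44q → q* = 147.78481, p* = 114.02532.
At the floor p = 147, quantity demanded = (165.75 − 147)/0.35 = 53.57143.
Sellers' marginal cost at q' = 53.57143: 49 + 0.44·53.57143 = 72.57143.
Δq = 147.78481 − 53.57143 = 94.21338; wedge = 147 − 72.57143 = 74.42857.
Welfare loss = ½ × 94.21338 × 74.42857 = $3506.08.

$3506.08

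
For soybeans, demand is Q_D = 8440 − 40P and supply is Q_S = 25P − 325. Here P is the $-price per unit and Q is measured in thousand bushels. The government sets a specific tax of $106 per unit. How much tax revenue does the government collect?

$150030.77 thousand

In inverse form: demand P = 211 − 0.025Q, supply P = 13 + 0.04Q.
Competitive equilibrium: 211 − 0.025Q = 13 + 0.04Q → Q* = 3046.1538, P* = 134.8462.
With the tax, the buyer price exceeds the seller price by 106: (211 − 0.025Q) − (13 + 0.04Q) = 106 → Q' = 1415.3846.
Tax revenue = 106 × 1415.3846 = $150030.77 thousand.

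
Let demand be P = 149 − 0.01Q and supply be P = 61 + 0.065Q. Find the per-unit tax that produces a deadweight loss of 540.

9

Competitive equilibrium: 149 − 0.01Q = 61 + 0.065Q → Q* = 1173.3333, P* = 137.2667.
A tax t gives ΔQ = t/0.075 and wedge t, so DWL = t²/0.15.
t²/0.15 = 540 → t² = 81 → t = 9.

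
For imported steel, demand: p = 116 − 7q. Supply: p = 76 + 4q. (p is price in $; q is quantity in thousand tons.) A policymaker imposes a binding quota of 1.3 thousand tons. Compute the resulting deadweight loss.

Competitive equilibrium: 116 − 7q = 76 + 4q → q* = 3.6364, p* = 90.5455.
At q = 1.3: demand price = 116 − 7·1.3 = 106.9; supply price = 76 + 4·1.3 = 81.2.
Δq = 3.6364 − 1.3 = 2.3364; wedge = 106.9 − 81.2 = 25.7.
DWL = ½ × 2.3364 × 25.7 = $30.02 thousand.

$30.02 thousand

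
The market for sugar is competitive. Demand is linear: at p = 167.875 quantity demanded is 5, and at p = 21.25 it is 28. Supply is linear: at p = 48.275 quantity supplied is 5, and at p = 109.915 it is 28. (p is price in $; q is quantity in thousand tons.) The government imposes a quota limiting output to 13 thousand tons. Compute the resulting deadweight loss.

$122.81 thousand

Demand slope = (21.25 − 167.875)/(28 − 5) = −6.375, so p = 199.75 − 6.375q.
Supply slope = (109.915 − 48.275)/(28 − 5) = 2.68, so p = 34.875 + 2.68q.
Competitive equilibrium: 199.75 − 6.375q = 34.875 + 2.68q → q* = 18.2082, p* = 83.6729.
At q = 13: demand price = 199.75 − 6.375·13 = 116.875; supply price = 34.875 + 2.68·13 = 69.715.
Δq = 18.2082 − 13 = 5.2082; wedge = 116.875 − 69.715 = 47.16.
DWL = ½ × 5.2082 × 47.16 = $122.81 thousand.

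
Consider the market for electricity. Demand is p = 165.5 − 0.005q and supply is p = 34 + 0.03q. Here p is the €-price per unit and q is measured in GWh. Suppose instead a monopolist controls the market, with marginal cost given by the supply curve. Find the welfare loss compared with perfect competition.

Competitive equilibrium: 165.5 − 0.005q = 34 + 0.03q → q* = 3757.1429, p* = 146.7143.
Marginal revenue: MR = 165.5 − 0.01q. Set MR = MC: 165.5 − 0.01q = 34 + 0.03q → q_m = 3287.5.
Price p_m = 165.5 − 0.005·3287.5 = 149.0625; MC(q_m) = 34 + 0.03·3287.5 = 132.625.
Competitive q* = 3757.1429, so Δq = 469.6429; wedge = 149.0625 − 132.625 = 16.4375.
The triangle = ½ × 469.6429 × 16.4375 = €3859.88.

€3859.88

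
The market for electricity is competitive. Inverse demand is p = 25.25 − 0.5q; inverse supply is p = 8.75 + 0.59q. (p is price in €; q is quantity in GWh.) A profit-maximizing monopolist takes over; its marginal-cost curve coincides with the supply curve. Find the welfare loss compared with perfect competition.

€12.35

Competitive equilibrium: 25.25 − 0.5q = 8.75 + 0.59q → q* = 15.1376, p* = 17.6812.
Marginal revenue: MR = 25.25 − q. Set MR = MC: 25.25 − q = 8.75 + 0.59q → q_m = 10.3774.
Price p_m = 25.25 − 0.5·10.3774 = 20.0613; MC(q_m) = 8.75 + 0.59·10.3774 = 14.8727.
Competitive q* = 15.1376, so Δq = 4.7602; wedge = 20.0613 − 14.8727 = 5.1886.
DWL = ½ × 4.7602 × 5.1886 = €12.35.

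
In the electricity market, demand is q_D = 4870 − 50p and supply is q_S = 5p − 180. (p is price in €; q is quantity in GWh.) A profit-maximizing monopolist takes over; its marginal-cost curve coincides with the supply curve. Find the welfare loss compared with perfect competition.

In inverse form: demand p = 97.4 − 0.02q, supply p = 36 + 0.2q.
Competitive equilibrium: 97.4 − 0.02q = 36 + 0.2q → q* = 279.0909, p* = 91.8182.
Marginal revenue: MR = 97.4 − 0.04q. Set MR = MC: 97.4 − 0.04q = 36 + 0.2q → q_m = 255.8333.
Price p_m = 97.4 − 0.02·255.8333 = 92.2833; MC(q_m) = 36 + 0.2·255.8333 = 87.1667.
Competitive q* = 279.0909, so Δq = 23.2576; wedge = 92.2833 − 87.1667 = 5.1166.
Deadweight loss = ½ × 23.2576 × 5.1166 = €59.50.

€59.50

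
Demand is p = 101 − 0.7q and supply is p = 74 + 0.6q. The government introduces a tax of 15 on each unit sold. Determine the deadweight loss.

Competitive equilibrium: 101 − 0.7q = 74 + 0.6q → q* = 20.7692, p* = 86.4615.
With the tax, the buyer price exceeds the seller price by 15: (101 − 0.7q) − (74 + 0.6q) = 15 → q' = 9.2308.
Δq = 20.7692 − 9.2308 = 11.5384; the wedge equals the tax, 15.
Deadweight loss = ½ × 11.5384 × 15 = 86.54.

86.54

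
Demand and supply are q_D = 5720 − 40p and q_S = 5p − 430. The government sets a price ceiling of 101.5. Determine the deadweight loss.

3478.20

In inverse form: demand p = 143 − 0.025q, supply p = 86 + 0.2q.
Competitive equilibrium: 143 − 0.025q = 86 + 0.2q → q* = 253.3333, p* = 136.6667.
At the ceiling p = 101.5, quantity supplied = (101.5 − 86)/0.2 = 77.5.
Willingness to pay at q' = 77.5: 143 − 0.025·77.5 = 141.0625.
Δq = 253.3333 − 77.5 = 175.8333; wedge = 141.0625 − 101.5 = 39.5625.
DWL = ½ × 175.8333 × 39.5625 = 3478.20.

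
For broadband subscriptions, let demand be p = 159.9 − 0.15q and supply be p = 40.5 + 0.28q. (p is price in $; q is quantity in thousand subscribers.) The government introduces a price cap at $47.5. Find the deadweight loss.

$13726.54 thousand

Competitive equilibrium: 159.9 − 0.15q = 40.5 + 0.28q → q* = 277.6744, p* = 118.2488.
At the ceiling p = 47.5, quantity supplied = (47.5 − 40.5)/0.28 = 25.
Willingness to pay at q' = 25: 159.9 − 0.15·25 = 156.15.
Δq = 277.6744 − 25 = 252.6744; wedge = 156.15 − 47.5 = 108.65.
Welfare loss = ½ × 252.6744 × 108.65 = $13726.54 thousand.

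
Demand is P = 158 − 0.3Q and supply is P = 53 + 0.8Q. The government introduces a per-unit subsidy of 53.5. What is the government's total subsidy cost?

Competitive equilibrium: 158 − 0.3Q = 53 + 0.8Q → Q* = 95.4545, P* = 129.3636.
The subsidy lowers effective supply by 53.5: P = 0.8Q − 0.5.
New quantity: 158 − 0.3Q = 0.8Q − 0.5 → Q' = 144.0909.
Total subsidy cost = 53.5 × 144.0909 = 7708.86.

7708.86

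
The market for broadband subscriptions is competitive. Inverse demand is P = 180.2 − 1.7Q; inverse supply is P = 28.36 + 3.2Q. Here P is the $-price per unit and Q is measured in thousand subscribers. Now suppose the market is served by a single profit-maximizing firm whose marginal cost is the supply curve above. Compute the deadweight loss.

$156.08 thousand

Competitive equilibrium: 180.2 − 1.7Q = 28.36 + 3.2Q → Q* = 30.9878, P* = 127.5208.
Marginal revenue: MR = 180.2 − 3.4Q. Set MR = MC: 180.2 − 3.4Q = 28.36 + 3.2Q → Q_m = 23.0061.
Price P_m = 180.2 − 1.7·23.0061 = 141.0896; MC(Q_m) = 28.36 + 3.2·23.0061 = 101.9795.
Competitive Q* = 30.9878, so ΔQ = 7.9817; wedge = 141.0896 − 101.9795 = 39.1101.
DWL = ½ × 7.9817 × 39.1101 = $156.08 thousand.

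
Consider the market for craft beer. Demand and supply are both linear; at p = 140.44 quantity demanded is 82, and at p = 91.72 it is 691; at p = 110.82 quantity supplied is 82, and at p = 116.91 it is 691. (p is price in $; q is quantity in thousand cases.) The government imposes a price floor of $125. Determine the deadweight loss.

$833.68 thousand

Demand slope = (91.72 − 140.44)/(691 − 82) = −0.08, so p = 147 − 0.08q.
Supply slope = (116.91 − 110.82)/(691 − 82) = 0.01, so p = 110 + 0.01q.
Competitive equilibrium: 147 − 0.08q = 110 + 0.01q → q* = 411.1111, p* = 114.1111.
At the floor p = 125, quantity demanded = (147 − 125)/0.08 = 275.
Sellers' marginal cost at q' = 275: 110 + 0.01·275 = 112.75.
Δq = 411.1111 − 275 = 136.1111; wedge = 125 − 112.75 = 12.25.
The triangle = ½ × 136.1111 × 12.25 = $833.68 thousand.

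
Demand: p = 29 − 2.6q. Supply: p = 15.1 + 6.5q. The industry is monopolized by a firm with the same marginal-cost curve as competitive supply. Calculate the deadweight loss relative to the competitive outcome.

0.52

Competitive equilibrium: 29 − 2.6q = 15.1 + 6.5q → q* = 1.5275, p* = 25.0286.
Marginal revenue: MR = 29 − 5.2q. Set MR = MC: 29 − 5.2q = 15.1 + 6.5q → q_m = 1.188.
Price p_m = 29 − 2.6·1.188 = 25.9112; MC(q_m) = 15.1 + 6.5·1.188 = 22.822.
Competitive q* = 1.5275, so Δq = 0.3395; wedge = 25.9112 − 22.822 = 3.0892.
Deadweight loss = ½ × 0.3395 × 3.0892 = 0.52.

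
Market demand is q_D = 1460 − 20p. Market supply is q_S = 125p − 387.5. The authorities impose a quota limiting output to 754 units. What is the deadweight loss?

In inverse form: demand p = 73 − 0.05q, supply p = 3.1 + 0.008q.
Competitive equilibrium: 73 − 0.05q = 3.1 + 0.008q → q* = 1205.1724, p* = 12.7414.
At q = 754: demand price = 73 − 0.05·754 = 35.3; supply price = 3.1 + 0.008·754 = 9.132.
Δq = 1205.1724 − 754 = 451.1724; wedge = 35.3 − 9.132 = 26.168.
Deadweight loss = ½ × 451.1724 × 26.168 = 5903.14.

5903.14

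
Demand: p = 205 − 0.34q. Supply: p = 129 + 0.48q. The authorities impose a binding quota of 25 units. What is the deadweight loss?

Competitive equilibrium: 205 − 0.34q = 129 + 0.48q → q* = 92.6829, p* = 173.4878.
At q = 25: demand price = 205 − 0.34·25 = 196.5; supply price = 129 + 0.48·25 = 141.
Δq = 92.6829 − 25 = 67.6829; wedge = 196.5 − 141 = 55.5.
Deadweight loss = ½ × 67.6829 × 55.5 = 1878.20.

1878.20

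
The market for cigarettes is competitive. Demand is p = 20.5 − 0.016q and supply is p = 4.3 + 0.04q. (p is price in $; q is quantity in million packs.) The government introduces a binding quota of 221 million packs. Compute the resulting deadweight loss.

Competitive equilibrium: 20.5 − 0.016q = 4.3 + 0.04q → q* = 289.2857, p* = 15.8714.
At q = 221: demand price = 20.5 − 0.016·221 = 16.964; supply price = 4.3 + 0.04·221 = 13.14.
Δq = 289.2857 − 221 = 68.2857; wedge = 16.964 − 13.14 = 3.824.
DWL = ½ × 68.2857 × 3.824 = $130.56 million.

$130.56 million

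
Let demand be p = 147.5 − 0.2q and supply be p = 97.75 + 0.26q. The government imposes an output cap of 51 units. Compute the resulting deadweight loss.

Competitive equilibrium: 147.5 − 0.2q = 97.75 + 0.26q → q* = 108.1522, p* = 125.8696.
At q = 51: demand price = 147.5 − 0.2·51 = 137.3; supply price = 97.75 + 0.26·51 = 111.01.
Δq = 108.1522 − 51 = 57.1522; wedge = 137.3 − 111.01 = 26.29.
Deadweight loss = ½ × 57.1522 × 26.29 = 751.27.

751.27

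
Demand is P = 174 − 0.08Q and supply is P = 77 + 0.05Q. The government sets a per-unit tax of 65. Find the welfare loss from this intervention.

16250

Competitive equilibrium: 174 − 0.08Q = 77 + 0.05Q → Q* = 746.1538, P* = 114.3077.
With the tax, the buyer price exceeds the seller price by 65: (174 − 0.08Q) − (77 + 0.05Q) = 65 → Q' = 246.1538.
ΔQ = 746.1538 − 246.1538 = 500; the wedge equals the tax, 65.
The triangle = ½ × 500 × 65 = 16250.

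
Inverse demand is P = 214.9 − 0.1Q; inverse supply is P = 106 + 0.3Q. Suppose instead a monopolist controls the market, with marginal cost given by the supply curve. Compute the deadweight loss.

592.96

Competitive equilibrium: 214.9 − 0.1Q = 106 + 0.3Q → Q* = 272.25, P* = 187.675.
Marginal revenue: MR = 214.9 − 0.2Q. Set MR = MC: 214.9 − 0.2Q = 106 + 0.3Q → Q_m = 217.8.
Price P_m = 214.9 − 0.1·217.8 = 193.12; MC(Q_m) = 106 + 0.3·217.8 = 171.34.
Competitive Q* = 272.25, so ΔQ = 54.45; wedge = 193.12 − 171.34 = 21.78.
The triangle = ½ × 54.45 × 21.78 = 592.96.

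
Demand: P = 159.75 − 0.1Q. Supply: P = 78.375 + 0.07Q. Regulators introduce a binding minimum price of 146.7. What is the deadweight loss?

Competitive equilibrium: 159.75 − 0.1Q = 78.375 + 0.07Q → Q* = 478.6765, P* = 111.8824.
At the floor P = 146.7, quantity demanded = (159.75 − 146.7)/0.1 = 130.5.
Sellers' marginal cost at Q' = 130.5: 78.375 + 0.07·130.5 = 87.51.
ΔQ = 478.6765 − 130.5 = 348.1765; wedge = 146.7 − 87.51 = 59.19.
Welfare loss = ½ × 348.1765 × 59.19 = 10304.28.

10304.28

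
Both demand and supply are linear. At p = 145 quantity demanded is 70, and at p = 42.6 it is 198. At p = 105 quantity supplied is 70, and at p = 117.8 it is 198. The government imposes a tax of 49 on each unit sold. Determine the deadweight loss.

1333.89

Demand slope = (42.6 − 145)/(198 − 70) = −0.8, so p = 201 − 0.8q.
Supply slope = (117.8 − 105)/(198 − 70) = 0.1, so p = 98 + 0.1q.
Competitive equilibrium: 201 − 0.8q = 98 + 0.1q → q* = 114.4444, p* = 109.4444.
With the tax, the buyer price exceeds the seller price by 49: (201 − 0.8q) − (98 + 0.1q) = 49 → q' = 60.
Δq = 114.4444 − 60 = 54.4444; the wedge equals the tax, 49.
Welfare loss = ½ × 54.4444 × 49 = 1333.89.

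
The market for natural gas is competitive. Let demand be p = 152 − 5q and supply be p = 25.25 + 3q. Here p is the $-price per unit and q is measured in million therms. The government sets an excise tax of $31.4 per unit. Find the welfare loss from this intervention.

$61.62 million

Competitive equilibrium: 152 − 5q = 25.25 + 3q → q* = 15.8438, p* = 72.7813.
With the tax, the buyer price exceeds the seller price by 31.4: (152 − 5q) − (25.25 + 3q) = 31.4 → q' = 11.9188.
Δq = 15.8438 − 11.9188 = 3.925; the wedge equals the tax, 31.4.
DWL = ½ × 3.925 × 31.4 = $61.62 million.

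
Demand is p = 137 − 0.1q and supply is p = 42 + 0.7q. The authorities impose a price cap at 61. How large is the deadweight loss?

3356.75

Competitive equilibrium: 137 − 0.1q = 42 + 0.7q → q* = 118.75, p* = 125.125.
At the ceiling p = 61, quantity supplied = (61 − 42)/0.7 = 27.1429.
Willingness to pay at q' = 27.1429: 137 − 0.1·27.1429 = 134.2857.
Δq = 118.75 − 27.1429 = 91.6071; wedge = 134.2857 − 61 = 73.2857.
DWL = ½ × 91.6071 × 73.2857 = 3356.75.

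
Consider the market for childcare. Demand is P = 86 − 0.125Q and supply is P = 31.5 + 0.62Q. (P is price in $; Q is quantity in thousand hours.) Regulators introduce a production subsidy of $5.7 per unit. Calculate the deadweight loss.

$21.81 thousand

Competitive equilibrium: 86 − 0.125Q = 31.5 + 0.62Q → Q* = 73.1544, P* = 76.8557.
The subsidy lowers effective supply by 5.7: P = 25.8 + 0.62Q.
New quantity: 86 − 0.125Q = 25.8 + 0.62Q → Q' = 80.8054.
Overproduction ΔQ = 80.8054 − 73.1544 = 7.651; wedge = subsidy = 5.7.
DWL = ½ × 7.651 × 5.7 = $21.81 thousand.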